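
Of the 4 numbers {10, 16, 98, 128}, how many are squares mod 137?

3

(10/137) = -1 → non-residue.
(16/137) = +1 → QR.
(98/137) = +1 → QR.
(128/137) = +1 → QR.
Total quadratic residues among the 4: 3.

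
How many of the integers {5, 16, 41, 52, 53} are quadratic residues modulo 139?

4

(5/139) = +1 → QR.
(16/139) = +1 → QR.
(41/139) = +1 → QR.
(52/139) = +1 → QR.
(53/139) = -1 → non-residue.
Total quadratic residues among the 5: 4.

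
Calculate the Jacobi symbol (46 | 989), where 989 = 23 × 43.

Pull out 2: since 989 ≡ 5 (mod 8), (2/989) = -1.
Reciprocity: 23 ≡ 3 and 989 ≡ 1 (mod 4), so (23/989) = +(989/23).
Reduce top mod 23: now compute (0/23).
Top reduces to 0: gcd > 1, so the symbol is 0.

0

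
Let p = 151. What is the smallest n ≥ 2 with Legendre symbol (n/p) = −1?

(2/151) = +1, so 2 is a residue.
(3/151) = −1, so 3 is the smallest positive non-residue mod 151.

3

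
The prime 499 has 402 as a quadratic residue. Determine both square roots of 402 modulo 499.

83, 416

Since 499 ≡ 3 (mod 4), a square root of 402 is 402^((499+1)/4) = 402^125 mod 499.
Repeated squaring: 402^2≡427, 402^4≡194, 402^8≡211, 402^16≡110, 402^32≡124, 402^64≡406 (mod 499).
402^125 = 402^(64+32+16+8+4+1) ≡ 416 (mod 499).
Check: 416² = 173056 ≡ 402 (mod 499). The two roots are 83 and 416.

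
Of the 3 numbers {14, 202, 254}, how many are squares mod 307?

0

(14/307) = -1 → non-residue.
(202/307) = -1 → non-residue.
(254/307) = -1 → non-residue.
Total quadratic residues among the 3: 0.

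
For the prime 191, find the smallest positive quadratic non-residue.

(2/191) = +1, so 2 is a residue.
(3/191) = +1, so 3 is a residue.
(4/191) = +1, so 4 is a residue.
(5/191) = +1, so 5 is a residue.
(6/191) = +1, so 6 is a residue.
(7/191) = −1, so 7 is the smallest positive non-residue mod 191.

7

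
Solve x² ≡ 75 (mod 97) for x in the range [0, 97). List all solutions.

47, 50

97 ≡ 1 (mod 4), so we find a root by search.
Trying successive values, 47² = 2209 ≡ 75 (mod 97). The other root is 97 − 47 = 50.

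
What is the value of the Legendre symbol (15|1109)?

-1

Euler's criterion: (15/1109) ≡ 15^554 (mod 1109).
15^2 ≡ 225 (mod 1109)
15^4 ≡ 720 (mod 1109)
15^8 ≡ 497 (mod 1109)
15^16 ≡ 811 (mod 1109)
15^32 ≡ 84 (mod 1109)
15^64 ≡ 402 (mod 1109)
15^128 ≡ 799 (mod 1109)
15^256 ≡ 726 (mod 1109)
15^512 ≡ 301 (mod 1109)
15^554 = 15^(512+32+8+2) ≡ 1108 (mod 1109).
Result is 1108 ≡ −1, so (15/1109) = −1.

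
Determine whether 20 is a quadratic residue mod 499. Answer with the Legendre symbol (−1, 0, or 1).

1

Pull out 2^2: since 499 ≡ 3 (mod 8), (2/499) = -1, so (2/499)^2 = +1.
Reciprocity: 5 ≡ 1 and 499 ≡ 3 (mod 4), so (5/499) = +(499/5).
Reduce top mod 5: now compute (4/5).
Pull out 2^2: since 5 ≡ 5 (mod 8), (2/5) = -1, so (2/5)^2 = +1.
Reached (1/5) = 1. Collecting the sign flips along the way, the symbol is +1.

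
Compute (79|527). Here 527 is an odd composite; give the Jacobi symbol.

1

Reciprocity: 79 ≡ 3 and 527 ≡ 3 (mod 4), so (79/527) = −(527/79).
Reduce top mod 79: now compute (53/79).
Reciprocity: 53 ≡ 1 and 79 ≡ 3 (mod 4), so (53/79) = +(79/53).
Reduce top mod 53: now compute (26/53).
Pull out 2: since 53 ≡ 5 (mod 8), (2/53) = -1.
Reciprocity: 13 ≡ 1 and 53 ≡ 1 (mod 4), so (13/53) = +(53/13).
Reduce top mod 13: now compute (1/13).
Reached (1/13) = 1. Collecting the sign flips along the way, the symbol is +1.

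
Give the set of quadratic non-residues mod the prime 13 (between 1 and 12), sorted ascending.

Square k = 1,…,6 (k and 13−k give the same square):
1²=1, 2²=4, 3²=9, 4²≡3, 5²≡12, 6²≡10 (mod 13).
The residues are {1, 3, 4, 9, 10, 12}; the non-residues are the remaining 6 nonzero classes.

2,5,6,7,8,11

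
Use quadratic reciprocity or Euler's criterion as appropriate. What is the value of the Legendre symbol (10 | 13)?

Euler's criterion: (10/13) ≡ 10^6 (mod 13).
10^2 ≡ 9 (mod 13)
10^4 ≡ 3 (mod 13)
10^6 = 10^(4+2) ≡ 1 (mod 13).
Result is 1, so (10/13) = 1.

1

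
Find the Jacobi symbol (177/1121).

Reciprocity: 177 ≡ 1 and 1121 ≡ 1 (mod 4), so (177/1121) = +(1121/177).
Reduce top mod 177: now compute (59/177).
Reciprocity: 59 ≡ 3 and 177 ≡ 1 (mod 4), so (59/177) = +(177/59).
Reduce top mod 59: now compute (0/59).
Top reduces to 0: gcd > 1, so the symbol is 0.

0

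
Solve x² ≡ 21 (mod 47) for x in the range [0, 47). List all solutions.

16, 31

Since 47 ≡ 3 (mod 4), a square root of 21 is 21^((47+1)/4) = 21^12 mod 47.
Repeated squaring: 21^2≡18, 21^4≡42, 21^8≡25 (mod 47).
21^12 = 21^(8+4) ≡ 16 (mod 47).
Check: 16² = 256 ≡ 21 (mod 47). The two roots are 16 and 31.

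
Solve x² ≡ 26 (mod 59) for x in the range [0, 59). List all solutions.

Since 59 ≡ 3 (mod 4), a square root of 26 is 26^((59+1)/4) = 26^15 mod 59.
Repeated squaring: 26^2≡27, 26^4≡21, 26^8≡28 (mod 59).
26^15 = 26^(8+4+2+1) ≡ 12 (mod 59).
Check: 12² = 144 ≡ 26 (mod 59). The two roots are 12 and 47.

12, 47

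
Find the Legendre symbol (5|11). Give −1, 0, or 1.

1

Reciprocity: 5 ≡ 1 and 11 ≡ 3 (mod 4), so (5/11) = +(11/5).
Reduce top mod 5: now compute (1/5).
Reached (1/5) = 1. Collecting the sign flips along the way, the symbol is +1.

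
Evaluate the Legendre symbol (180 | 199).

Pull out 2^2: since 199 ≡ 7 (mod 8), (2/199) = +1, so (2/199)^2 = +1.
Reciprocity: 45 ≡ 1 and 199 ≡ 3 (mod 4), so (45/199) = +(199/45).
Reduce top mod 45: now compute (19/45).
Reciprocity: 19 ≡ 3 and 45 ≡ 1 (mod 4), so (19/45) = +(45/19).
Reduce top mod 19: now compute (7/19).
Reciprocity: 7 ≡ 3 and 19 ≡ 3 (mod 4), so (7/19) = −(19/7).
Reduce top mod 7: now compute (5/7).
Reciprocity: 5 ≡ 1 and 7 ≡ 3 (mod 4), so (5/7) = +(7/5).
Reduce top mod 5: now compute (2/5).
Pull out 2: since 5 ≡ 5 (mod 8), (2/5) = -1.
Reached (1/5) = 1. Collecting the sign flips along the way, the symbol is +1.

1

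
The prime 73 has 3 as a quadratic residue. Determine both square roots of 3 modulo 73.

73 ≡ 1 (mod 4), so we find a root by search.
Trying successive values, 21² = 441 ≡ 3 (mod 73). The other root is 73 − 21 = 52.

21, 52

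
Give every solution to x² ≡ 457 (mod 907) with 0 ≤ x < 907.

126, 781

Since 907 ≡ 3 (mod 4), a square root of 457 is 457^((907+1)/4) = 457^227 mod 907.
Repeated squaring: 457^2≡239, 457^4≡887, 457^8≡400, 457^16≡368, 457^32≡281, 457^64≡52, 457^128≡890 (mod 907).
457^227 = 457^(128+64+32+2+1) ≡ 126 (mod 907).
Check: 126² = 15876 ≡ 457 (mod 907). The two roots are 126 and 781.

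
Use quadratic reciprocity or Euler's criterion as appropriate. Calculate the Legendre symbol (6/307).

1

Euler's criterion: (6/307) ≡ 6^153 (mod 307).
6^2 ≡ 36 (mod 307)
6^4 ≡ 68 (mod 307)
6^8 ≡ 19 (mod 307)
6^16 ≡ 54 (mod 307)
6^32 ≡ 153 (mod 307)
6^64 ≡ 77 (mod 307)
6^128 ≡ 96 (mod 307)
6^153 = 6^(128+16+8+1) ≡ 1 (mod 307).
Result is 1, so (6/307) = 1.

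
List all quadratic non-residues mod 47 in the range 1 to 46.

Square k = 1,…,23 (k and 47−k give the same square):
1²=1, 2²=4, 3²=9, 4²=16, 5²=25, 6²=36, 7²≡2, 8²≡17, 9²≡34, 10²≡6, 11²≡27, 12²≡3, 13²≡28, 14²≡8, 15²≡37, 16²≡21, 17²≡7, 18²≡42, 19²≡32, 20²≡24, 21²≡18, 22²≡14, 23²≡12 (mod 47).
The residues are {1, 2, 3, 4, 6, 7, 8, 9, 12, 14, 16, 17, 18, 21, 24, 25, 27, 28, 32, 34, 36, 37, 42}; the non-residues are the remaining 23 nonzero classes.

5,10,11,13,15,19,20,22,23,26,29,30,31,33,35,38,39,40,41,43,44,45,46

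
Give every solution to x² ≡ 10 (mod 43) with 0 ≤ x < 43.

Since 43 ≡ 3 (mod 4), a square root of 10 is 10^((43+1)/4) = 10^11 mod 43.
Repeated squaring: 10^2≡14, 10^4≡24, 10^8≡17 (mod 43).
10^11 = 10^(8+2+1) ≡ 15 (mod 43).
Check: 15² = 225 ≡ 10 (mod 43). The two roots are 15 and 28.

15, 28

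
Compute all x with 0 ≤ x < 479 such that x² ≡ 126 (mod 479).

Since 479 ≡ 3 (mod 4), a square root of 126 is 126^((479+1)/4) = 126^120 mod 479.
Repeated squaring: 126^2≡69, 126^4≡450, 126^8≡362, 126^16≡277, 126^32≡89, 126^64≡257 (mod 479).
126^120 = 126^(64+32+16+8) ≡ 242 (mod 479).
Check: 242² = 58564 ≡ 126 (mod 479). The two roots are 237 and 242.

237, 242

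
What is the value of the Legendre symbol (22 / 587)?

1

Pull out 2: since 587 ≡ 3 (mod 8), (2/587) = -1.
Reciprocity: 11 ≡ 3 and 587 ≡ 3 (mod 4), so (11/587) = −(587/11).
Reduce top mod 11: now compute (4/11).
Pull out 2^2: since 11 ≡ 3 (mod 8), (2/11) = -1, so (2/11)^2 = +1.
Reached (1/11) = 1. Collecting the sign flips along the way, the symbol is +1.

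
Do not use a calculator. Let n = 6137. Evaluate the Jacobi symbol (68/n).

0

Pull out 2^2: since 6137 ≡ 1 (mod 8), (2/6137) = +1, so (2/6137)^2 = +1.
Reciprocity: 17 ≡ 1 and 6137 ≡ 1 (mod 4), so (17/6137) = +(6137/17).
Reduce top mod 17: now compute (0/17).
Top reduces to 0: gcd > 1, so the symbol is 0.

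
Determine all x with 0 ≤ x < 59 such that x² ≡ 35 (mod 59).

Since 59 ≡ 3 (mod 4), a square root of 35 is 35^((59+1)/4) = 35^15 mod 59.
Repeated squaring: 35^2≡45, 35^4≡19, 35^8≡7 (mod 59).
35^15 = 35^(8+4+2+1) ≡ 25 (mod 59).
Check: 25² = 625 ≡ 35 (mod 59). The two roots are 25 and 34.

25, 34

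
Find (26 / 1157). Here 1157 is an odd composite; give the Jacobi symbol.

Pull out 2: since 1157 ≡ 5 (mod 8), (2/1157) = -1.
Reciprocity: 13 ≡ 1 and 1157 ≡ 1 (mod 4), so (13/1157) = +(1157/13).
Reduce top mod 13: now compute (0/13).
Top reduces to 0: gcd > 1, so the symbol is 0.

0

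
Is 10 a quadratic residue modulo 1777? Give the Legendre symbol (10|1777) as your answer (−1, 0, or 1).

-1

Pull out 2: since 1777 ≡ 1 (mod 8), (2/1777) = +1.
Reciprocity: 5 ≡ 1 and 1777 ≡ 1 (mod 4), so (5/1777) = +(1777/5).
Reduce top mod 5: now compute (2/5).
Pull out 2: since 5 ≡ 5 (mod 8), (2/5) = -1.
Reached (1/5) = 1. Collecting the sign flips along the way, the symbol is -1.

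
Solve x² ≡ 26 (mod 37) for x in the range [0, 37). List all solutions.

10, 27

37 ≡ 1 (mod 4), so we find a root by search.
Trying successive values, 10² = 100 ≡ 26 (mod 37). The other root is 37 − 10 = 27.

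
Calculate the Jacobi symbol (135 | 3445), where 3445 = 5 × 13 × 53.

Reciprocity: 135 ≡ 3 and 3445 ≡ 1 (mod 4), so (135/3445) = +(3445/135).
Reduce top mod 135: now compute (70/135).
Pull out 2: since 135 ≡ 7 (mod 8), (2/135) = +1.
Reciprocity: 35 ≡ 3 and 135 ≡ 3 (mod 4), so (35/135) = −(135/35).
Reduce top mod 35: now compute (30/35).
Pull out 2: since 35 ≡ 3 (mod 8), (2/35) = -1.
Reciprocity: 15 ≡ 3 and 35 ≡ 3 (mod 4), so (15/35) = −(35/15).
Reduce top mod 15: now compute (5/15).
Reciprocity: 5 ≡ 1 and 15 ≡ 3 (mod 4), so (5/15) = +(15/5).
Reduce top mod 5: now compute (0/5).
Top reduces to 0: gcd > 1, so the symbol is 0.

0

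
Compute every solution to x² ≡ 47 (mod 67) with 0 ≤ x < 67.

28, 39

Since 67 ≡ 3 (mod 4), a square root of 47 is 47^((67+1)/4) = 47^17 mod 67.
Repeated squaring: 47^2≡65, 47^4≡4, 47^8≡16, 47^16≡55 (mod 67).
47^17 = 47^(16+1) ≡ 39 (mod 67).
Check: 39² = 1521 ≡ 47 (mod 67). The two roots are 28 and 39.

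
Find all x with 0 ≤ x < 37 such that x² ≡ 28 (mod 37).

37 ≡ 1 (mod 4), so we find a root by search.
Trying successive values, 18² = 324 ≡ 28 (mod 37). The other root is 37 − 18 = 19.

18, 19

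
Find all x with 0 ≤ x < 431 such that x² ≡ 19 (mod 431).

197, 234

Since 431 ≡ 3 (mod 4), a square root of 19 is 19^((431+1)/4) = 19^108 mod 431.
Repeated squaring: 19^2≡361, 19^4≡159, 19^8≡283, 19^16≡354, 19^32≡326, 19^64≡250 (mod 431).
19^108 = 19^(64+32+8+4) ≡ 197 (mod 431).
Check: 197² = 38809 ≡ 19 (mod 431). The two roots are 197 and 234.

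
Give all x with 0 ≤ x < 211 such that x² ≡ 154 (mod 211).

Since 211 ≡ 3 (mod 4), a square root of 154 is 154^((211+1)/4) = 154^53 mod 211.
Repeated squaring: 154^2≡84, 154^4≡93, 154^8≡209, 154^16≡4, 154^32≡16 (mod 211).
154^53 = 154^(32+16+4+1) ≡ 24 (mod 211).
Check: 24² = 576 ≡ 154 (mod 211). The two roots are 24 and 187.

24, 187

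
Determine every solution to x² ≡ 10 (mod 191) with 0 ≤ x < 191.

Since 191 ≡ 3 (mod 4), a square root of 10 is 10^((191+1)/4) = 10^48 mod 191.
Repeated squaring: 10^2≡100, 10^4≡68, 10^8≡40, 10^16≡72, 10^32≡27 (mod 191).
10^48 = 10^(32+16) ≡ 34 (mod 191).
Check: 34² = 1156 ≡ 10 (mod 191). The two roots are 34 and 157.

34, 157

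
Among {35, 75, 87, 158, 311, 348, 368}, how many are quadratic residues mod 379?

(35/379) = -1 → non-residue.
(75/379) = -1 → non-residue.
(87/379) = +1 → QR.
(158/379) = -1 → non-residue.
(311/379) = +1 → QR.
(348/379) = +1 → QR.
(368/379) = +1 → QR.
Total quadratic residues among the 7: 4.

4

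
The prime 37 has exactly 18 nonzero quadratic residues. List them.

Square k = 1,…,18 (k and 37−k give the same square):
1²=1, 2²=4, 3²=9, 4²=16, 5²=25, 6²=36, 7²≡12, 8²≡27, 9²≡7, 10²≡26, 11²≡10, 12²≡33, 13²≡21, 14²≡11, 15²≡3, 16²≡34, 17²≡30, 18²≡28 (mod 37).
So the quadratic residues mod 37 are {1, 3, 4, 7, 9, 10, 11, 12, 16, 21, 25, 26, 27, 28, 30, 33, 34, 36}.

1,3,4,7,9,10,11,12,16,21,25,26,27,28,30,33,34,36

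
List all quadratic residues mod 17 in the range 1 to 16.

Square k = 1,…,8 (k and 17−k give the same square):
1²=1, 2²=4, 3²=9, 4²=16, 5²≡8, 6²≡2, 7²≡15, 8²≡13 (mod 17).
So the quadratic residues mod 17 are {1, 2, 4, 8, 9, 13, 15, 16}.

1,2,4,8,9,13,15,16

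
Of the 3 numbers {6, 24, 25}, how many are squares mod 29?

(6/29) = +1 → QR.
(24/29) = +1 → QR.
(25/29) = +1 → QR.
Total quadratic residues among the 3: 3.

3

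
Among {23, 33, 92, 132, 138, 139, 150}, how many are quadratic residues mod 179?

2

(23/179) = -1 → non-residue.
(33/179) = -1 → non-residue.
(92/179) = -1 → non-residue.
(132/179) = -1 → non-residue.
(138/179) = +1 → QR.
(139/179) = +1 → QR.
(150/179) = -1 → non-residue.
Total quadratic residues among the 7: 2.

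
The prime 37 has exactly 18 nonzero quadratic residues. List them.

1, 3, 4, 7, 9, 10, 11, 12, 16, 21, 25, 26, 27, 28, 30, 33, 34, 36

Square k = 1,…,18 (k and 37−k give the same square):
1²=1, 2²=4, 3²=9, 4²=16, 5²=25, 6²=36, 7²≡12, 8²≡27, 9²≡7, 10²≡26, 11²≡10, 12²≡33, 13²≡21, 14²≡11, 15²≡3, 16²≡34, 17²≡30, 18²≡28 (mod 37).
So the quadratic residues mod 37 are {1, 3, 4, 7, 9, 10, 11, 12, 16, 21, 25, 26, 27, 28, 30, 33, 34, 36}.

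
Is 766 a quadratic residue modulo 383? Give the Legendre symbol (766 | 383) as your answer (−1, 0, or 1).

0

First reduce: 766 ≡ 0 (mod 383).
Top reduces to 0: gcd > 1, so the symbol is 0.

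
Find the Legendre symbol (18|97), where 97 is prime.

1

Pull out 2: since 97 ≡ 1 (mod 8), (2/97) = +1.
Reciprocity: 9 ≡ 1 and 97 ≡ 1 (mod 4), so (9/97) = +(97/9).
Reduce top mod 9: now compute (7/9).
Reciprocity: 7 ≡ 3 and 9 ≡ 1 (mod 4), so (7/9) = +(9/7).
Reduce top mod 7: now compute (2/7).
Pull out 2: since 7 ≡ 7 (mod 8), (2/7) = +1.
Reached (1/7) = 1. Collecting the sign flips along the way, the symbol is +1.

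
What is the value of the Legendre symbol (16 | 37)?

Pull out 2^4: since 37 ≡ 5 (mod 8), (2/37) = -1, so (2/37)^4 = +1.
Reached (1/37) = 1. Collecting the sign flips along the way, the symbol is +1.

1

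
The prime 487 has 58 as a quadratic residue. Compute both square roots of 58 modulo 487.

127, 360

Since 487 ≡ 3 (mod 4), a square root of 58 is 58^((487+1)/4) = 58^122 mod 487.
Repeated squaring: 58^2≡442, 58^4≡77, 58^8≡85, 58^16≡407, 58^32≡69, 58^64≡378 (mod 487).
58^122 = 58^(64+32+16+8+2) ≡ 127 (mod 487).
Check: 127² = 16129 ≡ 58 (mod 487). The two roots are 127 and 360.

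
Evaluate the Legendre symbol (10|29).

-1

Pull out 2: since 29 ≡ 5 (mod 8), (2/29) = -1.
Reciprocity: 5 ≡ 1 and 29 ≡ 1 (mod 4), so (5/29) = +(29/5).
Reduce top mod 5: now compute (4/5).
Pull out 2^2: since 5 ≡ 5 (mod 8), (2/5) = -1, so (2/5)^2 = +1.
Reached (1/5) = 1. Collecting the sign flips along the way, the symbol is -1.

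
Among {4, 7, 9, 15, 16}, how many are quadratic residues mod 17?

4

(4/17) = +1 → QR.
(7/17) = -1 → non-residue.
(9/17) = +1 → QR.
(15/17) = +1 → QR.
(16/17) = +1 → QR.
Total quadratic residues among the 5: 4.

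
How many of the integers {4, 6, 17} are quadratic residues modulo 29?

(4/29) = +1 → QR.
(6/29) = +1 → QR.
(17/29) = -1 → non-residue.
Total quadratic residues among the 3: 2.

2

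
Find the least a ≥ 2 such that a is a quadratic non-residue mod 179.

2

(2/179) = −1, so 2 is the smallest positive non-residue mod 179.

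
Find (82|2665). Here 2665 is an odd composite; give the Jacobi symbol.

Pull out 2: since 2665 ≡ 1 (mod 8), (2/2665) = +1.
Reciprocity: 41 ≡ 1 and 2665 ≡ 1 (mod 4), so (41/2665) = +(2665/41).
Reduce top mod 41: now compute (0/41).
Top reduces to 0: gcd > 1, so the symbol is 0.

0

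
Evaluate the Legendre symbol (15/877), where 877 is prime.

Reciprocity: 15 ≡ 3 and 877 ≡ 1 (mod 4), so (15/877) = +(877/15).
Reduce top mod 15: now compute (7/15).
Reciprocity: 7 ≡ 3 and 15 ≡ 3 (mod 4), so (7/15) = −(15/7).
Reduce top mod 7: now compute (1/7).
Reached (1/7) = 1. Collecting the sign flips along the way, the symbol is -1.

-1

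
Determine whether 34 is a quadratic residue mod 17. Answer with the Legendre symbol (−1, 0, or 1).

First reduce: 34 ≡ 0 (mod 17).
Top reduces to 0: gcd > 1, so the symbol is 0.

0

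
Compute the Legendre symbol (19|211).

1

Reciprocity: 19 ≡ 3 and 211 ≡ 3 (mod 4), so (19/211) = −(211/19).
Reduce top mod 19: now compute (2/19).
Pull out 2: since 19 ≡ 3 (mod 8), (2/19) = -1.
Reached (1/19) = 1. Collecting the sign flips along the way, the symbol is +1.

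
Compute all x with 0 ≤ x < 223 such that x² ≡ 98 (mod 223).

Since 223 ≡ 3 (mod 4), a square root of 98 is 98^((223+1)/4) = 98^56 mod 223.
Repeated squaring: 98^2≡15, 98^4≡2, 98^8≡4, 98^16≡16, 98^32≡33 (mod 223).
98^56 = 98^(32+16+8) ≡ 105 (mod 223).
Check: 105² = 11025 ≡ 98 (mod 223). The two roots are 105 and 118.

105, 118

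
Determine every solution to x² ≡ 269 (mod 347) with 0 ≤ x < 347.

160, 187

Since 347 ≡ 3 (mod 4), a square root of 269 is 269^((347+1)/4) = 269^87 mod 347.
Repeated squaring: 269^2≡185, 269^4≡219, 269^8≡75, 269^16≡73, 269^32≡124, 269^64≡108 (mod 347).
269^87 = 269^(64+16+4+2+1) ≡ 160 (mod 347).
Check: 160² = 25600 ≡ 269 (mod 347). The two roots are 160 and 187.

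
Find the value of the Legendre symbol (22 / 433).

Pull out 2: since 433 ≡ 1 (mod 8), (2/433) = +1.
Reciprocity: 11 ≡ 3 and 433 ≡ 1 (mod 4), so (11/433) = +(433/11).
Reduce top mod 11: now compute (4/11).
Pull out 2^2: since 11 ≡ 3 (mod 8), (2/11) = -1, so (2/11)^2 = +1.
Reached (1/11) = 1. Collecting the sign flips along the way, the symbol is +1.

1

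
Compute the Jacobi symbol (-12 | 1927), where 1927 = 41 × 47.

First reduce: -12 ≡ 1915 (mod 1927).
Reciprocity: 1915 ≡ 3 and 1927 ≡ 3 (mod 4), so (1915/1927) = −(1927/1915).
Reduce top mod 1915: now compute (12/1915).
Pull out 2^2: since 1915 ≡ 3 (mod 8), (2/1915) = -1, so (2/1915)^2 = +1.
Reciprocity: 3 ≡ 3 and 1915 ≡ 3 (mod 4), so (3/1915) = −(1915/3).
Reduce top mod 3: now compute (1/3).
Reached (1/3) = 1. Collecting the sign flips along the way, the symbol is +1.

1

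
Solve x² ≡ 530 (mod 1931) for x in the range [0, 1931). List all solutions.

867, 1064

Since 1931 ≡ 3 (mod 4), a square root of 530 is 530^((1931+1)/4) = 530^483 mod 1931.
Repeated squaring: 530^2≡905, 530^4≡281, 530^8≡1721, 530^16≡1618, 530^32≡1419, 530^64≡1459, 530^128≡719, 530^256≡1384 (mod 1931).
530^483 = 530^(256+128+64+32+2+1) ≡ 867 (mod 1931).
Check: 867² = 751689 ≡ 530 (mod 1931). The two roots are 867 and 1064.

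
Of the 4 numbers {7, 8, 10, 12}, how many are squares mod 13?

(7/13) = -1 → non-residue.
(8/13) = -1 → non-residue.
(10/13) = +1 → QR.
(12/13) = +1 → QR.
Total quadratic residues among the 4: 2.

2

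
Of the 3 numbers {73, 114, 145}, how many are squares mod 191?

(73/191) = -1 → non-residue.
(114/191) = -1 → non-residue.
(145/191) = -1 → non-residue.
Total quadratic residues among the 3: 0.

0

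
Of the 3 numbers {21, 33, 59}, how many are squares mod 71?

(21/71) = -1 → non-residue.
(33/71) = -1 → non-residue.
(59/71) = -1 → non-residue.
Total quadratic residues among the 3: 0.

0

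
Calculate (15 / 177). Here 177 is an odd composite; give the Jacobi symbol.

0

Reciprocity: 15 ≡ 3 and 177 ≡ 1 (mod 4), so (15/177) = +(177/15).
Reduce top mod 15: now compute (12/15).
Pull out 2^2: since 15 ≡ 7 (mod 8), (2/15) = +1, so (2/15)^2 = +1.
Reciprocity: 3 ≡ 3 and 15 ≡ 3 (mod 4), so (3/15) = −(15/3).
Reduce top mod 3: now compute (0/3).
Top reduces to 0: gcd > 1, so the symbol is 0.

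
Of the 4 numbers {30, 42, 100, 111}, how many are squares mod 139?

(30/139) = +1 → QR.
(42/139) = +1 → QR.
(100/139) = +1 → QR.
(111/139) = -1 → non-residue.
Total quadratic residues among the 4: 3.

3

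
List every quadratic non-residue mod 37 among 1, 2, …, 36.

2,5,6,8,13,14,15,17,18,19,20,22,23,24,29,31,32,35

Square k = 1,…,18 (k and 37−k give the same square):
1²=1, 2²=4, 3²=9, 4²=16, 5²=25, 6²=36, 7²≡12, 8²≡27, 9²≡7, 10²≡26, 11²≡10, 12²≡33, 13²≡21, 14²≡11, 15²≡3, 16²≡34, 17²≡30, 18²≡28 (mod 37).
The residues are {1, 3, 4, 7, 9, 10, 11, 12, 16, 21, 25, 26, 27, 28, 30, 33, 34, 36}; the non-residues are the remaining 18 nonzero classes.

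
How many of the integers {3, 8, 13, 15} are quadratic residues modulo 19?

0

(3/19) = -1 → non-residue.
(8/19) = -1 → non-residue.
(13/19) = -1 → non-residue.
(15/19) = -1 → non-residue.
Total quadratic residues among the 4: 0.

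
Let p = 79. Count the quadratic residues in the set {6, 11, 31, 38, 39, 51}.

4

(6/79) = -1 → non-residue.
(11/79) = +1 → QR.
(31/79) = +1 → QR.
(38/79) = +1 → QR.
(39/79) = -1 → non-residue.
(51/79) = +1 → QR.
Total quadratic residues among the 6: 4.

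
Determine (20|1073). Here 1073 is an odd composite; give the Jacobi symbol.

Pull out 2^2: since 1073 ≡ 1 (mod 8), (2/1073) = +1, so (2/1073)^2 = +1.
Reciprocity: 5 ≡ 1 and 1073 ≡ 1 (mod 4), so (5/1073) = +(1073/5).
Reduce top mod 5: now compute (3/5).
Reciprocity: 3 ≡ 3 and 5 ≡ 1 (mod 4), so (3/5) = +(5/3).
Reduce top mod 3: now compute (2/3).
Pull out 2: since 3 ≡ 3 (mod 8), (2/3) = -1.
Reached (1/3) = 1. Collecting the sign flips along the way, the symbol is -1.

-1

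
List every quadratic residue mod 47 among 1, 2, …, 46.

Square k = 1,…,23 (k and 47−k give the same square):
1²=1, 2²=4, 3²=9, 4²=16, 5²=25, 6²=36, 7²≡2, 8²≡17, 9²≡34, 10²≡6, 11²≡27, 12²≡3, 13²≡28, 14²≡8, 15²≡37, 16²≡21, 17²≡7, 18²≡42, 19²≡32, 20²≡24, 21²≡18, 22²≡14, 23²≡12 (mod 47).
So the quadratic residues mod 47 are {1, 2, 3, 4, 6, 7, 8, 9, 12, 14, 16, 17, 18, 21, 24, 25, 27, 28, 32, 34, 36, 37, 42}.

1, 2, 3, 4, 6, 7, 8, 9, 12, 14, 16, 17, 18, 21, 24, 25, 27, 28, 32, 34, 36, 37, 42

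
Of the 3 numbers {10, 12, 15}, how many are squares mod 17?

(10/17) = -1 → non-residue.
(12/17) = -1 → non-residue.
(15/17) = +1 → QR.
Total quadratic residues among the 3: 1.

1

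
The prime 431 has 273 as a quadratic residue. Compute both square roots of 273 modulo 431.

Since 431 ≡ 3 (mod 4), a square root of 273 is 273^((431+1)/4) = 273^108 mod 431.
Repeated squaring: 273^2≡397, 273^4≡294, 273^8≡236, 273^16≡97, 273^32≡358, 273^64≡157 (mod 431).
273^108 = 273^(64+32+8+4) ≡ 61 (mod 431).
Check: 61² = 3721 ≡ 273 (mod 431). The two roots are 61 and 370.

61, 370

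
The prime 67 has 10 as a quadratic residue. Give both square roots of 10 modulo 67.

12, 55

Since 67 ≡ 3 (mod 4), a square root of 10 is 10^((67+1)/4) = 10^17 mod 67.
Repeated squaring: 10^2≡33, 10^4≡17, 10^8≡21, 10^16≡39 (mod 67).
10^17 = 10^(16+1) ≡ 55 (mod 67).
Check: 55² = 3025 ≡ 10 (mod 67). The two roots are 12 and 55.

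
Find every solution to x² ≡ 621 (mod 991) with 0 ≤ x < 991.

410, 581

Since 991 ≡ 3 (mod 4), a square root of 621 is 621^((991+1)/4) = 621^248 mod 991.
Repeated squaring: 621^2≡142, 621^4≡344, 621^8≡407, 621^16≡152, 621^32≡311, 621^64≡594, 621^128≡40 (mod 991).
621^248 = 621^(128+64+32+16+8) ≡ 581 (mod 991).
Check: 581² = 337561 ≡ 621 (mod 991). The two roots are 410 and 581.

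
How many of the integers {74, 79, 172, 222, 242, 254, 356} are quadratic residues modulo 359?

5

(74/359) = +1 → QR.
(79/359) = +1 → QR.
(172/359) = -1 → non-residue.
(222/359) = +1 → QR.
(242/359) = +1 → QR.
(254/359) = +1 → QR.
(356/359) = -1 → non-residue.
Total quadratic residues among the 7: 5.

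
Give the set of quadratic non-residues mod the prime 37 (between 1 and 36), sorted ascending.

2, 5, 6, 8, 13, 14, 15, 17, 18, 19, 20, 22, 23, 24, 29, 31, 32, 35

Square k = 1,…,18 (k and 37−k give the same square):
1²=1, 2²=4, 3²=9, 4²=16, 5²=25, 6²=36, 7²≡12, 8²≡27, 9²≡7, 10²≡26, 11²≡10, 12²≡33, 13²≡21, 14²≡11, 15²≡3, 16²≡34, 17²≡30, 18²≡28 (mod 37).
The residues are {1, 3, 4, 7, 9, 10, 11, 12, 16, 21, 25, 26, 27, 28, 30, 33, 34, 36}; the non-residues are the remaining 18 nonzero classes.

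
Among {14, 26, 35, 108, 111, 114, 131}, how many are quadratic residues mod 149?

(14/149) = -1 → non-residue.
(26/149) = +1 → QR.
(35/149) = +1 → QR.
(108/149) = -1 → non-residue.
(111/149) = -1 → non-residue.
(114/149) = +1 → QR.
(131/149) = -1 → non-residue.
Total quadratic residues among the 7: 3.

3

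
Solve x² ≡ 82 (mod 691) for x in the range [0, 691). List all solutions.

321, 370

Since 691 ≡ 3 (mod 4), a square root of 82 is 82^((691+1)/4) = 82^173 mod 691.
Repeated squaring: 82^2≡505, 82^4≡46, 82^8≡43, 82^16≡467, 82^32≡424, 82^64≡116, 82^128≡327 (mod 691).
82^173 = 82^(128+32+8+4+1) ≡ 321 (mod 691).
Check: 321² = 103041 ≡ 82 (mod 691). The two roots are 321 and 370.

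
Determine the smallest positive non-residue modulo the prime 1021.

(2/1021) = −1, so 2 is the smallest positive non-residue mod 1021.

2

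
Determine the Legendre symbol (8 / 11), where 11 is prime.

-1

Pull out 2^3: since 11 ≡ 3 (mod 8), (2/11) = -1, so (2/11)^3 = -1.
Reached (1/11) = 1. Collecting the sign flips along the way, the symbol is -1.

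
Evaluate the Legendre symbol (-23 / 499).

1

First reduce: -23 ≡ 476 (mod 499).
Pull out 2^2: since 499 ≡ 3 (mod 8), (2/499) = -1, so (2/499)^2 = +1.
Reciprocity: 119 ≡ 3 and 499 ≡ 3 (mod 4), so (119/499) = −(499/119).
Reduce top mod 119: now compute (23/119).
Reciprocity: 23 ≡ 3 and 119 ≡ 3 (mod 4), so (23/119) = −(119/23).
Reduce top mod 23: now compute (4/23).
Pull out 2^2: since 23 ≡ 7 (mod 8), (2/23) = +1, so (2/23)^2 = +1.
Reached (1/23) = 1. Collecting the sign flips along the way, the symbol is +1.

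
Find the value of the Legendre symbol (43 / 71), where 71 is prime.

Reciprocity: 43 ≡ 3 and 71 ≡ 3 (mod 4), so (43/71) = −(71/43).
Reduce top mod 43: now compute (28/43).
Pull out 2^2: since 43 ≡ 3 (mod 8), (2/43) = -1, so (2/43)^2 = +1.
Reciprocity: 7 ≡ 3 and 43 ≡ 3 (mod 4), so (7/43) = −(43/7).
Reduce top mod 7: now compute (1/7).
Reached (1/7) = 1. Collecting the sign flips along the way, the symbol is +1.

1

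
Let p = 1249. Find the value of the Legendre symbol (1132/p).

Pull out 2^2: since 1249 ≡ 1 (mod 8), (2/1249) = +1, so (2/1249)^2 = +1.
Reciprocity: 283 ≡ 3 and 1249 ≡ 1 (mod 4), so (283/1249) = +(1249/283).
Reduce top mod 283: now compute (117/283).
Reciprocity: 117 ≡ 1 and 283 ≡ 3 (mod 4), so (117/283) = +(283/117).
Reduce top mod 117: now compute (49/117).
Reciprocity: 49 ≡ 1 and 117 ≡ 1 (mod 4), so (49/117) = +(117/49).
Reduce top mod 49: now compute (19/49).
Reciprocity: 19 ≡ 3 and 49 ≡ 1 (mod 4), so (19/49) = +(49/19).
Reduce top mod 19: now compute (11/19).
Reciprocity: 11 ≡ 3 and 19 ≡ 3 (mod 4), so (11/19) = −(19/11).
Reduce top mod 11: now compute (8/11).
Pull out 2^3: since 11 ≡ 3 (mod 8), (2/11) = -1, so (2/11)^3 = -1.
Reached (1/11) = 1. Collecting the sign flips along the way, the symbol is +1.

1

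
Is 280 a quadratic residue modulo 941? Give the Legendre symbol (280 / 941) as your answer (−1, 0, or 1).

Pull out 2^3: since 941 ≡ 5 (mod 8), (2/941) = -1, so (2/941)^3 = -1.
Reciprocity: 35 ≡ 3 and 941 ≡ 1 (mod 4), so (35/941) = +(941/35).
Reduce top mod 35: now compute (31/35).
Reciprocity: 31 ≡ 3 and 35 ≡ 3 (mod 4), so (31/35) = −(35/31).
Reduce top mod 31: now compute (4/31).
Pull out 2^2: since 31 ≡ 7 (mod 8), (2/31) = +1, so (2/31)^2 = +1.
Reached (1/31) = 1. Collecting the sign flips along the way, the symbol is +1.

1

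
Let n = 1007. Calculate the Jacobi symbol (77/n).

Reciprocity: 77 ≡ 1 and 1007 ≡ 3 (mod 4), so (77/1007) = +(1007/77).
Reduce top mod 77: now compute (6/77).
Pull out 2: since 77 ≡ 5 (mod 8), (2/77) = -1.
Reciprocity: 3 ≡ 3 and 77 ≡ 1 (mod 4), so (3/77) = +(77/3).
Reduce top mod 3: now compute (2/3).
Pull out 2: since 3 ≡ 3 (mod 8), (2/3) = -1.
Reached (1/3) = 1. Collecting the sign flips along the way, the symbol is +1.

1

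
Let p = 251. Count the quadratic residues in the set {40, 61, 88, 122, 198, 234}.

3

(40/251) = -1 → non-residue.
(61/251) = -1 → non-residue.
(88/251) = +1 → QR.
(122/251) = +1 → QR.
(198/251) = +1 → QR.
(234/251) = -1 → non-residue.
Total quadratic residues among the 6: 3.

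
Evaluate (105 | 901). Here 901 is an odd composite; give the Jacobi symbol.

-1

Reciprocity: 105 ≡ 1 and 901 ≡ 1 (mod 4), so (105/901) = +(901/105).
Reduce top mod 105: now compute (61/105).
Reciprocity: 61 ≡ 1 and 105 ≡ 1 (mod 4), so (61/105) = +(105/61).
Reduce top mod 61: now compute (44/61).
Pull out 2^2: since 61 ≡ 5 (mod 8), (2/61) = -1, so (2/61)^2 = +1.
Reciprocity: 11 ≡ 3 and 61 ≡ 1 (mod 4), so (11/61) = +(61/11).
Reduce top mod 11: now compute (6/11).
Pull out 2: since 11 ≡ 3 (mod 8), (2/11) = -1.
Reciprocity: 3 ≡ 3 and 11 ≡ 3 (mod 4), so (3/11) = −(11/3).
Reduce top mod 3: now compute (2/3).
Pull out 2: since 3 ≡ 3 (mod 8), (2/3) = -1.
Reached (1/3) = 1. Collecting the sign flips along the way, the symbol is -1.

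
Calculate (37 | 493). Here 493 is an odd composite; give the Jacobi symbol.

1

Reciprocity: 37 ≡ 1 and 493 ≡ 1 (mod 4), so (37/493) = +(493/37).
Reduce top mod 37: now compute (12/37).
Pull out 2^2: since 37 ≡ 5 (mod 8), (2/37) = -1, so (2/37)^2 = +1.
Reciprocity: 3 ≡ 3 and 37 ≡ 1 (mod 4), so (3/37) = +(37/3).
Reduce top mod 3: now compute (1/3).
Reached (1/3) = 1. Collecting the sign flips along the way, the symbol is +1.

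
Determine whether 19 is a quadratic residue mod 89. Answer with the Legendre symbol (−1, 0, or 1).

Euler's criterion: (19/89) ≡ 19^44 (mod 89).
19^2 ≡ 5 (mod 89)
19^4 ≡ 25 (mod 89)
19^8 ≡ 2 (mod 89)
19^16 ≡ 4 (mod 89)
19^32 ≡ 16 (mod 89)
19^44 = 19^(32+8+4) ≡ 88 (mod 89).
Result is 88 ≡ −1, so (19/89) = −1.

-1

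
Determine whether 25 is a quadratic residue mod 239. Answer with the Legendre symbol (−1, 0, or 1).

1

Euler's criterion: (25/239) ≡ 25^119 (mod 239).
25^2 ≡ 147 (mod 239)
25^4 ≡ 99 (mod 239)
25^8 ≡ 2 (mod 239)
25^16 ≡ 4 (mod 239)
25^32 ≡ 16 (mod 239)
25^64 ≡ 17 (mod 239)
25^119 = 25^(64+32+16+4+2+1) ≡ 1 (mod 239).
Result is 1, so (25/239) = 1.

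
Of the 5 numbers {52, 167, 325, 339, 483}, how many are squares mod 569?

3

(52/569) = +1 → QR.
(167/569) = -1 → non-residue.
(325/569) = +1 → QR.
(339/569) = -1 → non-residue.
(483/569) = +1 → QR.
Total quadratic residues among the 5: 3.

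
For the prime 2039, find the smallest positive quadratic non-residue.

7

(2/2039) = +1, so 2 is a residue.
(3/2039) = +1, so 3 is a residue.
(4/2039) = +1, so 4 is a residue.
(5/2039) = +1, so 5 is a residue.
(6/2039) = +1, so 6 is a residue.
(7/2039) = −1, so 7 is the smallest positive non-residue mod 2039.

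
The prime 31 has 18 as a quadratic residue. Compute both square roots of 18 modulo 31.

7, 24

Since 31 ≡ 3 (mod 4), a square root of 18 is 18^((31+1)/4) = 18^8 mod 31.
Repeated squaring: 18^2≡14, 18^4≡10, 18^8≡7 (mod 31).
18^8 = 18^(8) ≡ 7 (mod 31).
Check: 7² = 49 ≡ 18 (mod 31). The two roots are 7 and 24.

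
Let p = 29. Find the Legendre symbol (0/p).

0

Top reduces to 0: gcd > 1, so the symbol is 0.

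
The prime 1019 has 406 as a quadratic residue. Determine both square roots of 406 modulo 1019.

Since 1019 ≡ 3 (mod 4), a square root of 406 is 406^((1019+1)/4) = 406^255 mod 1019.
Repeated squaring: 406^2≡777, 406^4≡481, 406^8≡48, 406^16≡266, 406^32≡445, 406^64≡339, 406^128≡793 (mod 1019).
406^255 = 406^(128+64+32+16+8+4+2+1) ≡ 176 (mod 1019).
Check: 176² = 30976 ≡ 406 (mod 1019). The two roots are 176 and 843.

176, 843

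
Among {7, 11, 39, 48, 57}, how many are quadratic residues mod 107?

4

(7/107) = -1 → non-residue.
(11/107) = +1 → QR.
(39/107) = +1 → QR.
(48/107) = +1 → QR.
(57/107) = +1 → QR.
Total quadratic residues among the 5: 4.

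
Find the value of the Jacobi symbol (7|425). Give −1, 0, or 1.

Reciprocity: 7 ≡ 3 and 425 ≡ 1 (mod 4), so (7/425) = +(425/7).
Reduce top mod 7: now compute (5/7).
Reciprocity: 5 ≡ 1 and 7 ≡ 3 (mod 4), so (5/7) = +(7/5).
Reduce top mod 5: now compute (2/5).
Pull out 2: since 5 ≡ 5 (mod 8), (2/5) = -1.
Reached (1/5) = 1. Collecting the sign flips along the way, the symbol is -1.

-1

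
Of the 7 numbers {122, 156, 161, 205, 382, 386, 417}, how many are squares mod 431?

3

(122/431) = +1 → QR.
(156/431) = -1 → non-residue.
(161/431) = -1 → non-residue.
(205/431) = +1 → QR.
(382/431) = -1 → non-residue.
(386/431) = -1 → non-residue.
(417/431) = +1 → QR.
Total quadratic residues among the 7: 3.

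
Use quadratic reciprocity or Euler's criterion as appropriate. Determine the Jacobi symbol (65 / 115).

Reciprocity: 65 ≡ 1 and 115 ≡ 3 (mod 4), so (65/115) = +(115/65).
Reduce top mod 65: now compute (50/65).
Pull out 2: since 65 ≡ 1 (mod 8), (2/65) = +1.
Reciprocity: 25 ≡ 1 and 65 ≡ 1 (mod 4), so (25/65) = +(65/25).
Reduce top mod 25: now compute (15/25).
Reciprocity: 15 ≡ 3 and 25 ≡ 1 (mod 4), so (15/25) = +(25/15).
Reduce top mod 15: now compute (10/15).
Pull out 2: since 15 ≡ 7 (mod 8), (2/15) = +1.
Reciprocity: 5 ≡ 1 and 15 ≡ 3 (mod 4), so (5/15) = +(15/5).
Reduce top mod 5: now compute (0/5).
Top reduces to 0: gcd > 1, so the symbol is 0.

0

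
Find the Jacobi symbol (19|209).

0

Reciprocity: 19 ≡ 3 and 209 ≡ 1 (mod 4), so (19/209) = +(209/19).
Reduce top mod 19: now compute (0/19).
Top reduces to 0: gcd > 1, so the symbol is 0.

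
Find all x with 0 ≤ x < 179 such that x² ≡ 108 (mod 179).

65, 114

Since 179 ≡ 3 (mod 4), a square root of 108 is 108^((179+1)/4) = 108^45 mod 179.
Repeated squaring: 108^2≡29, 108^4≡125, 108^8≡52, 108^16≡19, 108^32≡3 (mod 179).
108^45 = 108^(32+8+4+1) ≡ 65 (mod 179).
Check: 65² = 4225 ≡ 108 (mod 179). The two roots are 65 and 114.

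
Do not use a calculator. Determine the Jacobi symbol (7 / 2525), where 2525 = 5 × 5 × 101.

-1

Reciprocity: 7 ≡ 3 and 2525 ≡ 1 (mod 4), so (7/2525) = +(2525/7).
Reduce top mod 7: now compute (5/7).
Reciprocity: 5 ≡ 1 and 7 ≡ 3 (mod 4), so (5/7) = +(7/5).
Reduce top mod 5: now compute (2/5).
Pull out 2: since 5 ≡ 5 (mod 8), (2/5) = -1.
Reached (1/5) = 1. Collecting the sign flips along the way, the symbol is -1.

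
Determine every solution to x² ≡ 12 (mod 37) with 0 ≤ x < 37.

7, 30

37 ≡ 1 (mod 4), so we find a root by search.
Trying successive values, 7² = 49 ≡ 12 (mod 37). The other root is 37 − 7 = 30.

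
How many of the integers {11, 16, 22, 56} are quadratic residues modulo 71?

(11/71) = -1 → non-residue.
(16/71) = +1 → QR.
(22/71) = -1 → non-residue.
(56/71) = -1 → non-residue.
Total quadratic residues among the 4: 1.

1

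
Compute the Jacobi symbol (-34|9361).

First reduce: -34 ≡ 9327 (mod 9361).
Reciprocity: 9327 ≡ 3 and 9361 ≡ 1 (mod 4), so (9327/9361) = +(9361/9327).
Reduce top mod 9327: now compute (34/9327).
Pull out 2: since 9327 ≡ 7 (mod 8), (2/9327) = +1.
Reciprocity: 17 ≡ 1 and 9327 ≡ 3 (mod 4), so (17/9327) = +(9327/17).
Reduce top mod 17: now compute (11/17).
Reciprocity: 11 ≡ 3 and 17 ≡ 1 (mod 4), so (11/17) = +(17/11).
Reduce top mod 11: now compute (6/11).
Pull out 2: since 11 ≡ 3 (mod 8), (2/11) = -1.
Reciprocity: 3 ≡ 3 and 11 ≡ 3 (mod 4), so (3/11) = −(11/3).
Reduce top mod 3: now compute (2/3).
Pull out 2: since 3 ≡ 3 (mod 8), (2/3) = -1.
Reached (1/3) = 1. Collecting the sign flips along the way, the symbol is -1.

-1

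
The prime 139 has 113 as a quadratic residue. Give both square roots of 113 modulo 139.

Since 139 ≡ 3 (mod 4), a square root of 113 is 113^((139+1)/4) = 113^35 mod 139.
Repeated squaring: 113^2≡120, 113^4≡83, 113^8≡78, 113^16≡107, 113^32≡51 (mod 139).
113^35 = 113^(32+2+1) ≡ 35 (mod 139).
Check: 35² = 1225 ≡ 113 (mod 139). The two roots are 35 and 104.

35, 104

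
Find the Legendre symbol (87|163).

1

Reciprocity: 87 ≡ 3 and 163 ≡ 3 (mod 4), so (87/163) = −(163/87).
Reduce top mod 87: now compute (76/87).
Pull out 2^2: since 87 ≡ 7 (mod 8), (2/87) = +1, so (2/87)^2 = +1.
Reciprocity: 19 ≡ 3 and 87 ≡ 3 (mod 4), so (19/87) = −(87/19).
Reduce top mod 19: now compute (11/19).
Reciprocity: 11 ≡ 3 and 19 ≡ 3 (mod 4), so (11/19) = −(19/11).
Reduce top mod 11: now compute (8/11).
Pull out 2^3: since 11 ≡ 3 (mod 8), (2/11) = -1, so (2/11)^3 = -1.
Reached (1/11) = 1. Collecting the sign flips along the way, the symbol is +1.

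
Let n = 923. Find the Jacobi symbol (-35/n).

First reduce: -35 ≡ 888 (mod 923).
Pull out 2^3: since 923 ≡ 3 (mod 8), (2/923) = -1, so (2/923)^3 = -1.
Reciprocity: 111 ≡ 3 and 923 ≡ 3 (mod 4), so (111/923) = −(923/111).
Reduce top mod 111: now compute (35/111).
Reciprocity: 35 ≡ 3 and 111 ≡ 3 (mod 4), so (35/111) = −(111/35).
Reduce top mod 35: now compute (6/35).
Pull out 2: since 35 ≡ 3 (mod 8), (2/35) = -1.
Reciprocity: 3 ≡ 3 and 35 ≡ 3 (mod 4), so (3/35) = −(35/3).
Reduce top mod 3: now compute (2/3).
Pull out 2: since 3 ≡ 3 (mod 8), (2/3) = -1.
Reached (1/3) = 1. Collecting the sign flips along the way, the symbol is +1.

1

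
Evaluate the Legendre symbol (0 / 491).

Top reduces to 0: gcd > 1, so the symbol is 0.

0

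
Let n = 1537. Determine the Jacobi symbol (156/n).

Pull out 2^2: since 1537 ≡ 1 (mod 8), (2/1537) = +1, so (2/1537)^2 = +1.
Reciprocity: 39 ≡ 3 and 1537 ≡ 1 (mod 4), so (39/1537) = +(1537/39).
Reduce top mod 39: now compute (16/39).
Pull out 2^4: since 39 ≡ 7 (mod 8), (2/39) = +1, so (2/39)^4 = +1.
Reached (1/39) = 1. Collecting the sign flips along the way, the symbol is +1.

1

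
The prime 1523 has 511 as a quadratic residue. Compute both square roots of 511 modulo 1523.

454, 1069

Since 1523 ≡ 3 (mod 4), a square root of 511 is 511^((1523+1)/4) = 511^381 mod 1523.
Repeated squaring: 511^2≡688, 511^4≡1214, 511^8≡1055, 511^16≡1235, 511^32≡702, 511^64≡875, 511^128≡1079, 511^256≡669 (mod 1523).
511^381 = 511^(256+64+32+16+8+4+1) ≡ 454 (mod 1523).
Check: 454² = 206116 ≡ 511 (mod 1523). The two roots are 454 and 1069.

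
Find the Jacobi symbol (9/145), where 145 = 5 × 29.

Reciprocity: 9 ≡ 1 and 145 ≡ 1 (mod 4), so (9/145) = +(145/9).
Reduce top mod 9: now compute (1/9).
Reached (1/9) = 1. Collecting the sign flips along the way, the symbol is +1.

1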